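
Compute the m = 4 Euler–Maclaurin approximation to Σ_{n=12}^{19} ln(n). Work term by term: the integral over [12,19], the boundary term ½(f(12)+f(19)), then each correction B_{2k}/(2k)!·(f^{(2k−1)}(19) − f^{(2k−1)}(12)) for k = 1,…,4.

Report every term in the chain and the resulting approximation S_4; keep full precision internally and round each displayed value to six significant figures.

Integral: ∫_12^19 ln(x) dx = 19.1255.
Endpoint term: (f(12) + f(19))/2 = (2.48491 + 2.94444)/2 = 2.71467.
Running total after boundary: 21.8401.
Correction k=1: B_{2}/2! · (f^{(1)}(19) − f^{(1)}(12)) = 1/12 · (0.0526316 − 0.0833333) = -0.00255848.
Running total after k=1: 21.8376.
Correction k=2: B_{4}/4! · (f^{(3)}(19) − f^{(3)}(12)) = −1/720 · (0.000291588 − 0.00115741) = 1.20253e-06.
Running total after k=2: 21.8376.
Correction k=3: B_{6}/6! · (f^{(5)}(19) − f^{(5)}(12)) = 1/30240 · (9.69267e-06 − 9.64506e-05) = -2.86898e-09.
Running total after k=3: 21.8376.
Correction k=4: B_{8}/8! · (f^{(7)}(19) − f^{(7)}(12)) = −1/1209600 · (8.05485e-07 − 2.00939e-05) = 1.59461e-11.

S_4 ≈ 21.8376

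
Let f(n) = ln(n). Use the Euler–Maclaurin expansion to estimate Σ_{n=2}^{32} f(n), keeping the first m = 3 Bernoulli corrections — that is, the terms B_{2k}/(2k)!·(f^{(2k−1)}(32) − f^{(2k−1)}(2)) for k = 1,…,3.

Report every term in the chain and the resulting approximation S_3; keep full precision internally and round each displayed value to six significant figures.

Integral: ∫_2^32 ln(x) dx = 79.5173.
Boundary: ½(f(2) + f(32)) = ½(0.693147 + 3.46574) = 2.07944.
Running total after boundary: 81.5967.
Correction k=1: B_{2}/2! · (f^{(1)}(32) − f^{(1)}(2)) = 1/12 · (0.0312500 − 0.500000) = -0.0390625.
After k=1: 81.5576.
Correction k=2: B_{4}/4! · (f^{(3)}(32) − f^{(3)}(2)) = −1/720 · (6.10352e-05 − 0.250000) = 0.000347137.
After k=2: 81.5580.
Correction k=3: B_{6}/6! · (f^{(5)}(32) − f^{(5)}(2)) = 1/30240 · (7.15256e-07 − 0.750000) = -2.48016e-05.

S_3 ≈ 81.5580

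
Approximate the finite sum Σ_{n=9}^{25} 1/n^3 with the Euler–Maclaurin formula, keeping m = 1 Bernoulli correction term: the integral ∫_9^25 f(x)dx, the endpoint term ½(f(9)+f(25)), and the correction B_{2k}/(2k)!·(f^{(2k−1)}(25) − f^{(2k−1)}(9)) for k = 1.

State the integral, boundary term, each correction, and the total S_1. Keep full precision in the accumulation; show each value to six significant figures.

∫_9^25 1/x^3 dx evaluates to 0.00537284.
½[f(9) + f(25)] = ½[0.00137174 + 6.40000e-05] = 0.000717871.
Integral + boundary = 0.00609071.
k=1: B_{2}/(2)! × [f^{(1)}(25) − f^{(1)}(9)] = 1/12 × (-7.68000e-06 − (-0.000457247)) = 3.74639e-05.

S_1 ≈ 0.00612817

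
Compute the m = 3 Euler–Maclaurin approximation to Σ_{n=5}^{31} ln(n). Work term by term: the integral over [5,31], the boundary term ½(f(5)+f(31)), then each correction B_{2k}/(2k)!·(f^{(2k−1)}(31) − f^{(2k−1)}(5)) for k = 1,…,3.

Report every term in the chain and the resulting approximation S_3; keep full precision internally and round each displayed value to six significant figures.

S_3 ≈ 74.9142

∫_5^31 ln(x) dx evaluates to 72.4064.
Endpoint term: (f(5) + f(31))/2 = (1.60944 + 3.43399)/2 = 2.52171.
Integral + boundary = 74.9281.
Order-1 term: 1/12 · (0.0322581 − 0.200000) = -0.0139785.
Partial sum through k=1: 74.9141.
Order-2 term: −1/720 · (6.71344e-05 − 0.0160000) = 2.21290e-05.
Partial sum through k=2: 74.9142.
Order-3 term: 1/30240 · (8.38306e-07 − 0.00768000) = -2.53941e-07.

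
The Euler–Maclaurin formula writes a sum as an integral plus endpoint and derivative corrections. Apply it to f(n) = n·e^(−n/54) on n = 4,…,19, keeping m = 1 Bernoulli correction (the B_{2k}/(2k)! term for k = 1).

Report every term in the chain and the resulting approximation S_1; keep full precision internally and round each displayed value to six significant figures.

S_1 ≈ 144.149

Integral: ∫_4^19 x·e^(−x/54) dx = 135.643.
½[f(4) + f(19)] = ½[3.71441 + 13.3643] = 8.53936.
So far: 144.183.
k=1: B_{2}/(2)! × [f^{(1)}(19) − f^{(1)}(4)] = 1/12 × (0.455897 − 0.859818) = -0.0336600.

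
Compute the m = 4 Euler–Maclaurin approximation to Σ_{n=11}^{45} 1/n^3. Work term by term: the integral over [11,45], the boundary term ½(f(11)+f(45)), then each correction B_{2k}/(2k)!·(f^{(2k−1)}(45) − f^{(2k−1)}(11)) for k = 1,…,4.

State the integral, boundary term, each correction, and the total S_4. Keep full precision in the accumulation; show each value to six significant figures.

S_4 ≈ 0.00428343

∫_11^45 1/x^3 dx evaluates to 0.00388532.
Boundary: ½(f(11) + f(45)) = ½(0.000751315 + 1.09739e-05) = 0.000381144.
Integral + boundary = 0.00426646.
Order-1 term: 1/12 · (-7.31596e-07 − (-0.000204904)) = 1.70144e-05.
Partial sum through k=1: 0.00428348.
Order-2 term: −1/720 · (-7.22564e-09 − (-3.38684e-05)) = -4.70295e-08.
Partial sum through k=2: 0.00428343.
Order-3 term: 1/30240 · (-1.49865e-10 − (-1.17560e-05)) = 3.88751e-10.
Partial sum through k=3: 0.00428343.
Order-4 term: −1/1209600 · (-5.32854e-12 − (-6.99530e-06)) = -5.78314e-12.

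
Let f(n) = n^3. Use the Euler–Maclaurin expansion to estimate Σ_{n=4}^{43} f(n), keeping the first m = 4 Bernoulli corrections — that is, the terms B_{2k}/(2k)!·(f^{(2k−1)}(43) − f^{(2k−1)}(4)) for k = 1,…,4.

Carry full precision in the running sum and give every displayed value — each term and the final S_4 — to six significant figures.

The integral term ∫_4^43 x^3 dx = 854636.
Endpoint term: (f(4) + f(43))/2 = (64.0000 + 79507.0)/2 = 39785.5.
So far: 894422.
Correction k=1: B_{2}/2! · (f^{(1)}(43) − f^{(1)}(4)) = 1/12 · (5547.00 − 48.0000) = 458.250.
After k=1: 894880.
Correction k=2: B_{4}/4! · (f^{(3)}(43) − f^{(3)}(4)) = −1/720 · (6.00000 − 6.00000) = 0.00000.
After k=2: 894880.
Correction k=3: B_{6}/6! · (f^{(5)}(43) − f^{(5)}(4)) = 1/30240 · (0.00000 − 0.00000) = 0.00000.
After k=3: 894880.
Correction k=4: B_{8}/8! · (f^{(7)}(43) − f^{(7)}(4)) = −1/1209600 · (0.00000 − 0.00000) = 0.00000.

S_4 ≈ 894880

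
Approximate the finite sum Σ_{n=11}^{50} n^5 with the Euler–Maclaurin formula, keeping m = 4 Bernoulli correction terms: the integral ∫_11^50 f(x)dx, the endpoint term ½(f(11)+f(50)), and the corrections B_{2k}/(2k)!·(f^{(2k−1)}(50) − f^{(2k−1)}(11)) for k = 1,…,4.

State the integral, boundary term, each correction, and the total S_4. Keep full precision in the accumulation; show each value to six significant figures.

∫_11^50 x^5 dx evaluates to 2.60387e+09.
Endpoint term: (f(11) + f(50))/2 = (161051 + 3.12500e+08)/2 = 1.56331e+08.
Integral + boundary = 2.76020e+09.
Order-1 term: 1/12 · (3.12500e+07 − 73205.0) = 2.59807e+06.
After k=1: 2.76280e+09.
Order-2 term: −1/720 · (150000 − 7260.00) = -198.250.
After k=2: 2.76280e+09.
Order-3 term: 1/30240 · (120.000 − 120.000) = 0.00000.
After k=3: 2.76280e+09.
Order-4 term: −1/1209600 · (0.00000 − 0.00000) = 0.00000.

S_4 ≈ 2.76280e+09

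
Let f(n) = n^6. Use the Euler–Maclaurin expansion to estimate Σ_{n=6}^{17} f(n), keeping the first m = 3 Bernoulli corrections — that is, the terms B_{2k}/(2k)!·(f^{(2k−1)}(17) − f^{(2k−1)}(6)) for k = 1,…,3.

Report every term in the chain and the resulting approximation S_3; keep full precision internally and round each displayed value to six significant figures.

S_3 ≈ 7.13772e+07

Integral: ∫_6^17 x^6 dx = 5.85798e+07.
½[f(6) + f(17)] = ½[46656.0 + 2.41376e+07] = 1.20921e+07.
Integral + boundary = 7.06719e+07.
Order-1 term: 1/12 · (8.51914e+06 − 46656.0) = 706040.
After k=1: 7.13780e+07.
Order-2 term: −1/720 · (589560 − 25920.0) = -782.833.
After k=2: 7.13772e+07.
Order-3 term: 1/30240 · (12240.0 − 4320.00) = 0.261905.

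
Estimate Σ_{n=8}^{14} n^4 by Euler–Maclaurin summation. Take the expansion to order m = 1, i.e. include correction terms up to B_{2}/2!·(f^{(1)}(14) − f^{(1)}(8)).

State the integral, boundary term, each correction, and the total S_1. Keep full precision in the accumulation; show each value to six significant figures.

S_1 ≈ 123011

The integral term ∫_8^14 x^4 dx = 101011.
½[f(8) + f(14)] = ½[4096.00 + 38416.0] = 21256.0.
So far: 122267.
k=1: B_{2}/(2)! × [f^{(1)}(14) − f^{(1)}(8)] = 1/12 × (10976.0 − 2048.00) = 744.000.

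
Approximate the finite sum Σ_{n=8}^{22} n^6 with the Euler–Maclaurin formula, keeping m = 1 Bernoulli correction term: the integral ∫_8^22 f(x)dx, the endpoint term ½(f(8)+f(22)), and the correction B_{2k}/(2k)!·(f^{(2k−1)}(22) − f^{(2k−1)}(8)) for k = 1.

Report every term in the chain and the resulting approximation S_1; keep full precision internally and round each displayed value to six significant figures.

The integral term ∫_8^22 x^6 dx = 3.56037e+08.
½[f(8) + f(22)] = ½[262144 + 1.13380e+08] = 5.68210e+07.
So far: 4.12858e+08.
Correction k=1: B_{2}/2! · (f^{(1)}(22) − f^{(1)}(8)) = 1/12 · (3.09218e+07 − 196608) = 2.56043e+06.

S_1 ≈ 4.15419e+08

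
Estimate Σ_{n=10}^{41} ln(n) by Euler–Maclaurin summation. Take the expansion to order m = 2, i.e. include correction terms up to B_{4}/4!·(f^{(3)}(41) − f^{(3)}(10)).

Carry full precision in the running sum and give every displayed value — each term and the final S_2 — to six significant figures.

Integral: ∫_10^41 ln(x) dx = 98.2306.
½[f(10) + f(41)] = ½[2.30259 + 3.71357] = 3.00808.
Running total after boundary: 101.239.
Correction k=1: B_{2}/2! · (f^{(1)}(41) − f^{(1)}(10)) = 1/12 · (0.0243902 − 0.100000) = -0.00630081.
Partial sum through k=1: 101.232.
Correction k=2: B_{4}/4! · (f^{(3)}(41) − f^{(3)}(10)) = −1/720 · (2.90187e-05 − 0.00200000) = 2.73747e-06.

S_2 ≈ 101.232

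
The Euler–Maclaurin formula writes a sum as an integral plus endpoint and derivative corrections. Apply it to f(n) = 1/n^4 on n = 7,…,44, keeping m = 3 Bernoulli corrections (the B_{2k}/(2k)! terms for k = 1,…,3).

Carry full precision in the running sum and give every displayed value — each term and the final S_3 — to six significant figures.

Integral: ∫_7^44 1/x^4 dx = 0.000967904.
Endpoint term: (f(7) + f(44))/2 = (0.000416493 + 2.66802e-07)/2 = 0.000208380.
So far: 0.00117628.
Order-1 term: 1/12 · (-2.42547e-08 − (-0.000237996)) = 1.98310e-05.
Partial sum through k=1: 0.00119612.
Order-2 term: −1/720 · (-3.75848e-10 − (-0.000145712)) = -2.02377e-07.
Partial sum through k=2: 0.00119591.
Order-3 term: 1/30240 · (-1.08716e-11 − (-0.000166528)) = 5.50687e-09.

S_3 ≈ 0.00119592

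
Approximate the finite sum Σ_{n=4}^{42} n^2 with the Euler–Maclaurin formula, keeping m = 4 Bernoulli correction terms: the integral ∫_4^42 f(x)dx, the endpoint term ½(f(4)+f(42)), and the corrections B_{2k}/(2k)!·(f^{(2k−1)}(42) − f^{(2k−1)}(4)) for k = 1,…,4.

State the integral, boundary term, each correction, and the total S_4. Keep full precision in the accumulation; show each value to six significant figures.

The integral term ∫_4^42 x^2 dx = 24674.7.
Boundary: ½(f(4) + f(42)) = ½(16.0000 + 1764.00) = 890.000.
So far: 25564.7.
Order-1 term: 1/12 · (84.0000 − 8.00000) = 6.33333.
Partial sum through k=1: 25571.0.
Order-2 term: −1/720 · (0.00000 − 0.00000) = 0.00000.
Partial sum through k=2: 25571.0.
Order-3 term: 1/30240 · (0.00000 − 0.00000) = 0.00000.
Partial sum through k=3: 25571.0.
Order-4 term: −1/1209600 · (0.00000 − 0.00000) = 0.00000.

S_4 ≈ 25571.0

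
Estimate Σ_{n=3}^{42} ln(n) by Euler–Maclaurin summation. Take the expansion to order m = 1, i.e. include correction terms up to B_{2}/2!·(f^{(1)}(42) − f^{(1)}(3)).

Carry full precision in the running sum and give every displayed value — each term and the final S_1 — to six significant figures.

The integral term ∫_3^42 ln(x) dx = 114.686.
Boundary: ½(f(3) + f(42)) = ½(1.09861 + 3.73767) = 2.41814.
Running total after boundary: 117.104.
k=1: B_{2}/(2)! × [f^{(1)}(42) − f^{(1)}(3)] = 1/12 × (0.0238095 − 0.333333) = -0.0257937.

S_1 ≈ 117.079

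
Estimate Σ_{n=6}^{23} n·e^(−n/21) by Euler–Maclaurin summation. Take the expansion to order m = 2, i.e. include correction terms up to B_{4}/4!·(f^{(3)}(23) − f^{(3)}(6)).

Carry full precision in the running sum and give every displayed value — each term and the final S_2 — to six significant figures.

S_2 ≈ 123.100

∫_6^23 x·e^(−x/21) dx evaluates to 117.047.
½[f(6) + f(23)] = ½[4.50886 + 7.69258] = 6.10072.
Running total after boundary: 123.147.
k=1: B_{2}/(2)! × [f^{(1)}(23) − f^{(1)}(6)] = 1/12 × (-0.0318533 − 0.536769) = -0.0473852.
Partial sum through k=1: 123.100.
k=2: B_{4}/(4)! × [f^{(3)}(23) − f^{(3)}(6)] = −1/720 × (0.00144460 − 0.00462522) = 4.41754e-06.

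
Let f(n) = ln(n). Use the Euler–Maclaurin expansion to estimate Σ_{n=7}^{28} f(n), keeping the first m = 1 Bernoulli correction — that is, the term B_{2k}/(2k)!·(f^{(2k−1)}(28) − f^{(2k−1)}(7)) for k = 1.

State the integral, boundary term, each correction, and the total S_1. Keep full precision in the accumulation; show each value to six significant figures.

S_1 ≈ 61.3105

Integral: ∫_7^28 ln(x) dx = 58.6804.
Boundary: ½(f(7) + f(28)) = ½(1.94591 + 3.33220) = 2.63906.
Integral + boundary = 61.3194.
Order-1 term: 1/12 · (0.0357143 − 0.142857) = -0.00892857.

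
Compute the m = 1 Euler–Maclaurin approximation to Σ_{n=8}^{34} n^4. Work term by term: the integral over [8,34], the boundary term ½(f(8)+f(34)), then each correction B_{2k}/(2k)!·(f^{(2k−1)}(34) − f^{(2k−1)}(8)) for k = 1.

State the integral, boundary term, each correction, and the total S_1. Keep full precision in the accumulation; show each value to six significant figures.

S_1 ≈ 9.76368e+06

Integral: ∫_8^34 x^4 dx = 9.08053e+06.
Endpoint term: (f(8) + f(34))/2 = (4096.00 + 1.33634e+06)/2 = 670216.
So far: 9.75075e+06.
Order-1 term: 1/12 · (157216 − 2048.00) = 12930.7.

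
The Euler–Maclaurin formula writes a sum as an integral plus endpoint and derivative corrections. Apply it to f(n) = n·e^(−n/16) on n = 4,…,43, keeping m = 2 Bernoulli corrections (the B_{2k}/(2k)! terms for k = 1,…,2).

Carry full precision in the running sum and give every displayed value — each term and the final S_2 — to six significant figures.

S_2 ≈ 187.939

Integral: ∫_4^43 x·e^(−x/16) dx = 184.976.
Endpoint term: (f(4) + f(43))/2 = (3.11520 + 2.92619)/2 = 3.02069.
Running total after boundary: 187.997.
Correction k=1: B_{2}/2! · (f^{(1)}(43) − f^{(1)}(4)) = 1/12 · (-0.114836 − 0.584101) = -0.0582447.
Running total after k=1: 187.939.
Correction k=2: B_{4}/4! · (f^{(3)}(43) − f^{(3)}(4)) = −1/720 · (8.30699e-05 − 0.00836602) = 1.15041e-05.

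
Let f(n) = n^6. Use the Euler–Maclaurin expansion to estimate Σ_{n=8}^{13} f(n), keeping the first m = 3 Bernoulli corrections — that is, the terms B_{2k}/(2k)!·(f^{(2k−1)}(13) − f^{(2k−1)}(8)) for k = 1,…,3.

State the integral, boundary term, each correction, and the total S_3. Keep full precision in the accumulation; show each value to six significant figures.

S_3 ≈ 1.13779e+07

The integral term ∫_8^13 x^6 dx = 8.66448e+06.
½[f(8) + f(13)] = ½[262144 + 4.82681e+06] = 2.54448e+06.
Integral + boundary = 1.12090e+07.
Order-1 term: 1/12 · (2.22776e+06 − 196608) = 169262.
Partial sum through k=1: 1.13782e+07.
Order-2 term: −1/720 · (263640 − 61440.0) = -280.833.
Partial sum through k=2: 1.13779e+07.
Order-3 term: 1/30240 · (9360.00 − 5760.00) = 0.119048.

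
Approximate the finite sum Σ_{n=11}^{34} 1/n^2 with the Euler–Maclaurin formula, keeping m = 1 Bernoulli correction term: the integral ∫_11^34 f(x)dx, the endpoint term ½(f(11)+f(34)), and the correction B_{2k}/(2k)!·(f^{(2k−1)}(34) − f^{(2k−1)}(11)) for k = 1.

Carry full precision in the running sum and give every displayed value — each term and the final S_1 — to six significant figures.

The integral term ∫_11^34 1/x^2 dx = 0.0614973.
Endpoint term: (f(11) + f(34))/2 = (0.00826446 + 0.000865052)/2 = 0.00456476.
So far: 0.0660621.
k=1: B_{2}/(2)! × [f^{(1)}(34) − f^{(1)}(11)] = 1/12 × (-5.08854e-05 − (-0.00150263)) = 0.000120979.

S_1 ≈ 0.0661831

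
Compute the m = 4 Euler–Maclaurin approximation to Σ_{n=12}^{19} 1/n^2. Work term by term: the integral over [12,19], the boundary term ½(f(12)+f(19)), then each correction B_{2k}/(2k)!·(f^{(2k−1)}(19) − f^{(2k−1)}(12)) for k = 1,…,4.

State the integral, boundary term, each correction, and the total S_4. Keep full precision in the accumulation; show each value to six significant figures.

S_4 ≈ 0.0356310

Integral: ∫_12^19 1/x^2 dx = 0.0307018.
Boundary: ½(f(12) + f(19)) = ½(0.00694444 + 0.00277008) = 0.00485726.
Running total after boundary: 0.0355590.
Order-1 term: 1/12 · (-0.000291588 − (-0.00115741)) = 7.21516e-05.
Running total after k=1: 0.0356312.
Order-2 term: −1/720 · (-9.69267e-06 − (-9.64506e-05)) = -1.20497e-07.
Running total after k=2: 0.0356310.
Order-3 term: 1/30240 · (-8.05485e-07 − (-2.00939e-05)) = 6.37844e-10.
Running total after k=3: 0.0356310.
Order-4 term: −1/1209600 · (-1.24951e-07 − (-7.81429e-06)) = -6.35692e-12.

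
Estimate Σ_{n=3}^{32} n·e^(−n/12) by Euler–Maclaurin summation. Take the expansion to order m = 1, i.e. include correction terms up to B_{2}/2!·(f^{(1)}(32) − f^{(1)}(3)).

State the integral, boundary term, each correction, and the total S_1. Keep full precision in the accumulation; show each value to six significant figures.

S_1 ≈ 105.718

Integral: ∫_3^32 x·e^(−x/12) dx = 103.497.
Boundary: ½(f(3) + f(32)) = ½(2.33640 + 2.22347) = 2.27994.
Integral + boundary = 105.777.
Order-1 term: 1/12 · (-0.115806 − 0.584101) = -0.0583255.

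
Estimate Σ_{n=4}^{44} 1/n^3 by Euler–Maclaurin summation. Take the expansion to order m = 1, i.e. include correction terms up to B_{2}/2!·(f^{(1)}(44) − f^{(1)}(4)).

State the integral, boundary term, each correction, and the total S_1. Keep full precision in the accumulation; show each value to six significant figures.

S_1 ≈ 0.0397866

The integral term ∫_4^44 1/x^3 dx = 0.0309917.
Boundary: ½(f(4) + f(44)) = ½(0.0156250 + 1.17393e-05) = 0.00781837.
So far: 0.0388101.
k=1: B_{2}/(2)! × [f^{(1)}(44) − f^{(1)}(4)] = 1/12 × (-8.00406e-07 − (-0.0117188)) = 0.000976496.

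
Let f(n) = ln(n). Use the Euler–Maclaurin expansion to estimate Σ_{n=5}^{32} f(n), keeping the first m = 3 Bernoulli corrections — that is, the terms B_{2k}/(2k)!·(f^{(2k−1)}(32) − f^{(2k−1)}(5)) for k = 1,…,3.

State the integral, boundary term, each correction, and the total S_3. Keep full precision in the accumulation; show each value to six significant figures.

The integral term ∫_5^32 ln(x) dx = 75.8564.
Boundary: ½(f(5) + f(32)) = ½(1.60944 + 3.46574) = 2.53759.
So far: 78.3939.
Order-1 term: 1/12 · (0.0312500 − 0.200000) = -0.0140625.
Partial sum through k=1: 78.3799.
Order-2 term: −1/720 · (6.10352e-05 − 0.0160000) = 2.21375e-05.
Partial sum through k=2: 78.3799.
Order-3 term: 1/30240 · (7.15256e-07 − 0.00768000) = -2.53945e-07.

S_3 ≈ 78.3799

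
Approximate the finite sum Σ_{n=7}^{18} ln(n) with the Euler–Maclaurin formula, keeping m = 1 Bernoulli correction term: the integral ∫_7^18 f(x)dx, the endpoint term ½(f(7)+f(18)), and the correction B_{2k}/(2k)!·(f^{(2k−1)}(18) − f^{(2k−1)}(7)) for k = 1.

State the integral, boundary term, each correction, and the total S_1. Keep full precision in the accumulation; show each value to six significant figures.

The integral term ∫_7^18 ln(x) dx = 27.4053.
Boundary: ½(f(7) + f(18)) = ½(1.94591 + 2.89037) = 2.41814.
So far: 29.8235.
k=1: B_{2}/(2)! × [f^{(1)}(18) − f^{(1)}(7)] = 1/12 × (0.0555556 − 0.142857) = -0.00727513.

S_1 ≈ 29.8162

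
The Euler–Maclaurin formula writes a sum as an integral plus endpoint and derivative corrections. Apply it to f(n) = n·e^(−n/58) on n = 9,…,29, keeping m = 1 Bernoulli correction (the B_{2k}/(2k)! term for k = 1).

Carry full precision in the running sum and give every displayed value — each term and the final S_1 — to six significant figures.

Integral: ∫_9^29 x·e^(−x/58) dx = 266.902.
½[f(9) + f(29)] = ½[7.70641 + 17.5894] = 12.6479.
Integral + boundary = 279.550.
k=1: B_{2}/(2)! × [f^{(1)}(29) − f^{(1)}(9)] = 1/12 × (0.303265 − 0.723398) = -0.0350111.

S_1 ≈ 279.515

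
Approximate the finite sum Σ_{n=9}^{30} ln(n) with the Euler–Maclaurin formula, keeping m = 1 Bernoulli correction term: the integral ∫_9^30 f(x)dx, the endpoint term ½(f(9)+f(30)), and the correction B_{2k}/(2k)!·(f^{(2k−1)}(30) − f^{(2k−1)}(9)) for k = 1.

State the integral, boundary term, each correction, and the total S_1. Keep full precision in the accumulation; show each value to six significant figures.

S_1 ≈ 64.0536

∫_9^30 ln(x) dx evaluates to 61.2609.
½[f(9) + f(30)] = ½[2.19722 + 3.40120] = 2.79921.
Integral + boundary = 64.0601.
Order-1 term: 1/12 · (0.0333333 − 0.111111) = -0.00648148.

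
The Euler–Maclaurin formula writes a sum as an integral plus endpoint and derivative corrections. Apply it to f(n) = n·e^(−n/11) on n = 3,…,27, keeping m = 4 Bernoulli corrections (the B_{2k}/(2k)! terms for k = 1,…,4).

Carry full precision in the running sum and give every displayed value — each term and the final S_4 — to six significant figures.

Integral: ∫_3^27 x·e^(−x/11) dx = 81.3331.
Endpoint term: (f(3) + f(27))/2 = (2.28390 + 2.31936)/2 = 2.30163.
Running total after boundary: 83.6348.
Correction k=1: B_{2}/2! · (f^{(1)}(27) − f^{(1)}(3)) = 1/12 · (-0.124949 − 0.553673) = -0.0565518.
After k=1: 83.5782.
Correction k=2: B_{4}/4! · (f^{(3)}(27) − f^{(3)}(3)) = −1/720 · (0.000387238 − 0.0171593) = 2.32945e-05.
After k=2: 83.5782.
Correction k=3: B_{6}/6! · (f^{(5)}(27) − f^{(5)}(3)) = 1/30240 · (1.49348e-05 − 0.000245808) = -7.63470e-09.
After k=3: 83.5782.
Correction k=4: B_{8}/8! · (f^{(7)}(27) − f^{(7)}(3)) = −1/1209600 · (2.20407e-07 − 2.89094e-06) = 2.20778e-12.

S_4 ≈ 83.5782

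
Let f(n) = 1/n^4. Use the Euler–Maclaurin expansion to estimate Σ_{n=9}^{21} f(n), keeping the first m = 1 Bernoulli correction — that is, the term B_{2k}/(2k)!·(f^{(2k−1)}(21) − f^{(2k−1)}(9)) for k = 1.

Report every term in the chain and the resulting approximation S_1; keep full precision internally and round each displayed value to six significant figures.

∫_9^21 1/x^4 dx evaluates to 0.000421254.
½[f(9) + f(21)] = ½[0.000152416 + 5.14189e-06] = 7.87788e-05.
Running total after boundary: 0.000500033.
k=1: B_{2}/(2)! × [f^{(1)}(21) − f^{(1)}(9)] = 1/12 × (-9.79408e-07 − (-6.77404e-05)) = 5.56341e-06.

S_1 ≈ 0.000505596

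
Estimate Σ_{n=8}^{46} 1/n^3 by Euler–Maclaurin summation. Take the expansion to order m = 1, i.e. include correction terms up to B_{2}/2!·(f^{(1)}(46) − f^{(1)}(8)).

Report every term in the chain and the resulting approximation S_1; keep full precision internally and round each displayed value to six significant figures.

Integral: ∫_8^46 1/x^3 dx = 0.00757621.
½[f(8) + f(46)] = ½[0.00195312 + 1.02737e-05] = 0.000981699.
So far: 0.00855790.
Correction k=1: B_{2}/2! · (f^{(1)}(46) − f^{(1)}(8)) = 1/12 · (-6.70023e-07 − (-0.000732422)) = 6.09793e-05.

S_1 ≈ 0.00861888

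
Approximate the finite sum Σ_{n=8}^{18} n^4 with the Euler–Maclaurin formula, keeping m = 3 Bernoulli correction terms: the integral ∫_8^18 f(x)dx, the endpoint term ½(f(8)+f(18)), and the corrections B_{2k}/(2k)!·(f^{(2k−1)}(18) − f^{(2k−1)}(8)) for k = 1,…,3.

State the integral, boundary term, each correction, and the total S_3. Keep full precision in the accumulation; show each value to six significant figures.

S_3 ≈ 427669

∫_8^18 x^4 dx evaluates to 371360.
½[f(8) + f(18)] = ½[4096.00 + 104976] = 54536.0.
Integral + boundary = 425896.
k=1: B_{2}/(2)! × [f^{(1)}(18) − f^{(1)}(8)] = 1/12 × (23328.0 − 2048.00) = 1773.33.
Partial sum through k=1: 427669.
k=2: B_{4}/(4)! × [f^{(3)}(18) − f^{(3)}(8)] = −1/720 × (432.000 − 192.000) = -0.333333.
Partial sum through k=2: 427669.
k=3: B_{6}/(6)! × [f^{(5)}(18) − f^{(5)}(8)] = 1/30240 × (0.00000 − 0.00000) = 0.00000.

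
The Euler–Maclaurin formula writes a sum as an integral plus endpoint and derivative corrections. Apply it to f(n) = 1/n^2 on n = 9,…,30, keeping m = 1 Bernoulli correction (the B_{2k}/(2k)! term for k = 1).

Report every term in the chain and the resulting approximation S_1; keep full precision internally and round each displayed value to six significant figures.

S_1 ≈ 0.0847286

∫_9^30 1/x^2 dx evaluates to 0.0777778.
Boundary: ½(f(9) + f(30)) = ½(0.0123457 + 0.00111111) = 0.00672840.
Running total after boundary: 0.0845062.
Correction k=1: B_{2}/2! · (f^{(1)}(30) − f^{(1)}(9)) = 1/12 · (-7.40741e-05 − (-0.00274348)) = 0.000222451.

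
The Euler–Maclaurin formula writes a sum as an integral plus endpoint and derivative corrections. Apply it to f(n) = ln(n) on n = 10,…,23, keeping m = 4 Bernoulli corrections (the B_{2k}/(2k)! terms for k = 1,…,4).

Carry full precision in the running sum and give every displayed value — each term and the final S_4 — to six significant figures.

S_4 ≈ 38.8048

∫_10^23 ln(x) dx evaluates to 36.0905.
½[f(10) + f(23)] = ½[2.30259 + 3.13549] = 2.71904.
So far: 38.8096.
Correction k=1: B_{2}/2! · (f^{(1)}(23) − f^{(1)}(10)) = 1/12 · (0.0434783 − 0.100000) = -0.00471014.
Partial sum through k=1: 38.8048.
Correction k=2: B_{4}/4! · (f^{(3)}(23) − f^{(3)}(10)) = −1/720 · (0.000164379 − 0.00200000) = 2.54947e-06.
Partial sum through k=2: 38.8048.
Correction k=3: B_{6}/6! · (f^{(5)}(23) − f^{(5)}(10)) = 1/30240 · (3.72883e-06 − 0.000240000) = -7.81320e-09.
Partial sum through k=3: 38.8048.
Correction k=4: B_{8}/8! · (f^{(7)}(23) − f^{(7)}(10)) = −1/1209600 · (2.11465e-07 − 7.20000e-05) = 5.93490e-11.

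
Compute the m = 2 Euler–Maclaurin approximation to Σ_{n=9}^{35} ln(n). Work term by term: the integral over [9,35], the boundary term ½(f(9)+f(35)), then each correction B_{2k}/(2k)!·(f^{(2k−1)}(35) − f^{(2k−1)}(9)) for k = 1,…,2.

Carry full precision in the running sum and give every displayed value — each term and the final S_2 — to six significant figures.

Integral: ∫_9^35 ln(x) dx = 78.6622.
Boundary: ½(f(9) + f(35)) = ½(2.19722 + 3.55535) = 2.87629.
So far: 81.5384.
Order-1 term: 1/12 · (0.0285714 − 0.111111) = -0.00687831.
Running total after k=1: 81.5316.
Order-2 term: −1/720 · (4.66472e-05 − 0.00274348) = 3.74561e-06.

S_2 ≈ 81.5316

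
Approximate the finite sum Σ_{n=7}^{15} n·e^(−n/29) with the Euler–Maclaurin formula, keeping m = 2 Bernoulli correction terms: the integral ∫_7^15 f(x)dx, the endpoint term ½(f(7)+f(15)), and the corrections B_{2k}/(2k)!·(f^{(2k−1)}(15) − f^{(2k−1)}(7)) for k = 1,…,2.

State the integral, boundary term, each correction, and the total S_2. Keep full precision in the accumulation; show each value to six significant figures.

S_2 ≈ 66.5987

∫_7^15 x·e^(−x/29) dx evaluates to 59.4037.
½[f(7) + f(15)] = ½[5.49881 + 8.94244] = 7.22062.
Running total after boundary: 66.6243.
Correction k=1: B_{2}/2! · (f^{(1)}(15) − f^{(1)}(7)) = 1/12 · (0.287803 − 0.595930) = -0.0256772.
Partial sum through k=1: 66.5986.
Correction k=2: B_{4}/4! · (f^{(3)}(15) − f^{(3)}(7)) = −1/720 · (0.00175996 − 0.00257671) = 1.13438e-06.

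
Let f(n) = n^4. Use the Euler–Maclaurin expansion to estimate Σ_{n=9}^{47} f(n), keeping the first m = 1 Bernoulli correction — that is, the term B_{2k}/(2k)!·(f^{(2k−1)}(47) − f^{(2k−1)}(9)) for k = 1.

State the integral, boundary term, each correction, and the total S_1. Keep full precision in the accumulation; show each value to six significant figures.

The integral term ∫_9^47 x^4 dx = 4.58572e+07.
Boundary: ½(f(9) + f(47)) = ½(6561.00 + 4.87968e+06) = 2.44312e+06.
Integral + boundary = 4.83003e+07.
Order-1 term: 1/12 · (415292 − 2916.00) = 34364.7.

S_1 ≈ 4.83347e+07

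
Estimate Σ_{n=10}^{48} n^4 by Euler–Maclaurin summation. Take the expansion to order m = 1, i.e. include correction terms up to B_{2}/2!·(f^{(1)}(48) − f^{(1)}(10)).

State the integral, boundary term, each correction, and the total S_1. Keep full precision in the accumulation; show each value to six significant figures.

Integral: ∫_10^48 x^4 dx = 5.09408e+07.
Endpoint term: (f(10) + f(48))/2 = (10000.0 + 5.30842e+06)/2 = 2.65921e+06.
So far: 5.36000e+07.
Order-1 term: 1/12 · (442368 − 4000.00) = 36530.7.

S_1 ≈ 5.36365e+07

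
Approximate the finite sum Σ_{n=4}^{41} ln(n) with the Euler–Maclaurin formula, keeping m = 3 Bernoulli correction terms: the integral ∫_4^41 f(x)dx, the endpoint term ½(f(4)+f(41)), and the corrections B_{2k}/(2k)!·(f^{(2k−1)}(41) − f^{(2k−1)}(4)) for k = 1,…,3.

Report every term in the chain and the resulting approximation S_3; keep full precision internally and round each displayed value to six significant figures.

∫_4^41 ln(x) dx evaluates to 109.711.
½[f(4) + f(41)] = ½[1.38629 + 3.71357] = 2.54993.
Integral + boundary = 112.261.
k=1: B_{2}/(2)! × [f^{(1)}(41) − f^{(1)}(4)] = 1/12 × (0.0243902 − 0.250000) = -0.0188008.
After k=1: 112.242.
k=2: B_{4}/(4)! × [f^{(3)}(41) − f^{(3)}(4)] = −1/720 × (2.90187e-05 − 0.0312500) = 4.33625e-05.
After k=2: 112.242.
k=3: B_{6}/(6)! × [f^{(5)}(41) − f^{(5)}(4)] = 1/30240 × (2.07153e-07 − 0.0234375) = -7.75043e-07.

S_3 ≈ 112.242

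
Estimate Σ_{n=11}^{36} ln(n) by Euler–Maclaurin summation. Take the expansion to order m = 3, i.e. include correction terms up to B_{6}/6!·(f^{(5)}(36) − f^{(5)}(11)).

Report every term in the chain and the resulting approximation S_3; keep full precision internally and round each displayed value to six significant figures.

The integral term ∫_11^36 ln(x) dx = 77.6298.
½[f(11) + f(36)] = ½[2.39790 + 3.58352] = 2.99071.
Running total after boundary: 80.6205.
Order-1 term: 1/12 · (0.0277778 − 0.0909091) = -0.00526094.
Running total after k=1: 80.6153.
Order-2 term: −1/720 · (4.28669e-05 − 0.00150263) = 2.02745e-06.
Running total after k=2: 80.6153.
Order-3 term: 1/30240 · (3.96916e-07 − 0.000149021) = -4.91482e-09.

S_3 ≈ 80.6153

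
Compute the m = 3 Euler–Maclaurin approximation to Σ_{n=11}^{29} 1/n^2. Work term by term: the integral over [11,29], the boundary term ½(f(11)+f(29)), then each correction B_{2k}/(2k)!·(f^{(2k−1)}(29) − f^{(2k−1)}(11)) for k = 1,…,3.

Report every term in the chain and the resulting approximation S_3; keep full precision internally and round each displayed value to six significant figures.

S_3 ≈ 0.0612713

Integral: ∫_11^29 1/x^2 dx = 0.0564263.
Boundary: ½(f(11) + f(29)) = ½(0.00826446 + 0.00118906) = 0.00472676.
So far: 0.0611531.
k=1: B_{2}/(2)! × [f^{(1)}(29) − f^{(1)}(11)] = 1/12 × (-8.20042e-05 − (-0.00150263)) = 0.000118385.
Partial sum through k=1: 0.0612715.
k=2: B_{4}/(4)! × [f^{(3)}(29) − f^{(3)}(11)] = −1/720 × (-1.17010e-06 − (-0.000149021)) = -2.05349e-07.
Partial sum through k=2: 0.0612713.
k=3: B_{6}/(6)! × [f^{(5)}(29) − f^{(5)}(11)] = 1/30240 × (-4.17394e-08 − (-3.69474e-05)) = 1.22042e-09.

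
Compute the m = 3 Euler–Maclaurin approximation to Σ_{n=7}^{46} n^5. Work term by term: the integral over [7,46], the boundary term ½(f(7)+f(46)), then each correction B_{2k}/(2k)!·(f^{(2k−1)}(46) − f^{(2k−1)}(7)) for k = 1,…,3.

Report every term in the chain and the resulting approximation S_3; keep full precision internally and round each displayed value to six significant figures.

S_3 ≈ 1.68388e+09

∫_7^46 x^5 dx evaluates to 1.57903e+09.
Endpoint term: (f(7) + f(46))/2 = (16807.0 + 2.05963e+08)/2 = 1.02990e+08.
So far: 1.68202e+09.
Correction k=1: B_{2}/2! · (f^{(1)}(46) − f^{(1)}(7)) = 1/12 · (2.23873e+07 − 12005.0) = 1.86461e+06.
After k=1: 1.68388e+09.
Correction k=2: B_{4}/4! · (f^{(3)}(46) − f^{(3)}(7)) = −1/720 · (126960 − 2940.00) = -172.250.
After k=2: 1.68388e+09.
Correction k=3: B_{6}/6! · (f^{(5)}(46) − f^{(5)}(7)) = 1/30240 · (120.000 − 120.000) = 0.00000.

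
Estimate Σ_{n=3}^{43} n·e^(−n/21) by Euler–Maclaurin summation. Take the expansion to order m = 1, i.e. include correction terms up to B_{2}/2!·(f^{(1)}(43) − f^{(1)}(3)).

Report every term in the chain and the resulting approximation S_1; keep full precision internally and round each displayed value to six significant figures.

∫_3^43 x·e^(−x/21) dx evaluates to 263.474.
½[f(3) + f(43)] = ½[2.60063 + 5.54880] = 4.07472.
Integral + boundary = 267.549.
Correction k=1: B_{2}/2! · (f^{(1)}(43) − f^{(1)}(3)) = 1/12 · (-0.135187 − 0.743038) = -0.0731854.

S_1 ≈ 267.476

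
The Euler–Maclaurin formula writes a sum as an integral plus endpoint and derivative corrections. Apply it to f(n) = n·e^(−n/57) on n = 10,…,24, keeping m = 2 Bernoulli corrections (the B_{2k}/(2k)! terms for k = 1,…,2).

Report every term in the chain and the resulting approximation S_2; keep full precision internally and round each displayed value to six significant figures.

S_2 ≈ 186.133

Integral: ∫_10^24 x·e^(−x/57) dx = 174.087.
Boundary: ½(f(10) + f(24)) = ½(8.39089 + 15.7525) = 12.0717.
Running total after boundary: 186.159.
Correction k=1: B_{2}/2! · (f^{(1)}(24) − f^{(1)}(10)) = 1/12 · (0.379995 − 0.691880) = -0.0259904.
Running total after k=1: 186.133.
Correction k=2: B_{4}/4! · (f^{(3)}(24) − f^{(3)}(10)) = −1/720 · (0.000520993 − 0.000729473) = 2.89556e-07.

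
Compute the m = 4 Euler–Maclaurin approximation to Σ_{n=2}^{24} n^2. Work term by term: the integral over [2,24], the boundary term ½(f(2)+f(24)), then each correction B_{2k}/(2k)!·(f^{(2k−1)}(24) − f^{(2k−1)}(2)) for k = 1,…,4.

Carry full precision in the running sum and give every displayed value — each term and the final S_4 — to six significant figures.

Integral: ∫_2^24 x^2 dx = 4605.33.
Endpoint term: (f(2) + f(24))/2 = (4.00000 + 576.000)/2 = 290.000.
Running total after boundary: 4895.33.
k=1: B_{2}/(2)! × [f^{(1)}(24) − f^{(1)}(2)] = 1/12 × (48.0000 − 4.00000) = 3.66667.
After k=1: 4899.00.
k=2: B_{4}/(4)! × [f^{(3)}(24) − f^{(3)}(2)] = −1/720 × (0.00000 − 0.00000) = 0.00000.
After k=2: 4899.00.
k=3: B_{6}/(6)! × [f^{(5)}(24) − f^{(5)}(2)] = 1/30240 × (0.00000 − 0.00000) = 0.00000.
After k=3: 4899.00.
k=4: B_{8}/(8)! × [f^{(7)}(24) − f^{(7)}(2)] = −1/1209600 × (0.00000 − 0.00000) = 0.00000.

S_4 ≈ 4899.00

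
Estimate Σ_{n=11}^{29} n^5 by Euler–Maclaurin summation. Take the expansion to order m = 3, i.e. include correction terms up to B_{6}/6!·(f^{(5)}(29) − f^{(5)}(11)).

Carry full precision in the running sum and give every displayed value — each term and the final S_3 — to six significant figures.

The integral term ∫_11^29 x^5 dx = 9.88420e+07.
½[f(11) + f(29)] = ½[161051 + 2.05111e+07] = 1.03361e+07.
Integral + boundary = 1.09178e+08.
Correction k=1: B_{2}/2! · (f^{(1)}(29) − f^{(1)}(11)) = 1/12 · (3.53640e+06 − 73205.0) = 288600.
Running total after k=1: 1.09467e+08.
Correction k=2: B_{4}/4! · (f^{(3)}(29) − f^{(3)}(11)) = −1/720 · (50460.0 − 7260.00) = -60.0000.
Running total after k=2: 1.09467e+08.
Correction k=3: B_{6}/6! · (f^{(5)}(29) − f^{(5)}(11)) = 1/30240 · (120.000 − 120.000) = 0.00000.

S_3 ≈ 1.09467e+08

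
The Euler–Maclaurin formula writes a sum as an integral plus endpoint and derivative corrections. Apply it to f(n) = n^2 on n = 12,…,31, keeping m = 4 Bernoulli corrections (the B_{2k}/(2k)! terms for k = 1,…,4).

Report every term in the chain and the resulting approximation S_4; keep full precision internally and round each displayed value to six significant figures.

The integral term ∫_12^31 x^2 dx = 9354.33.
½[f(12) + f(31)] = ½[144.000 + 961.000] = 552.500.
Integral + boundary = 9906.83.
Order-1 term: 1/12 · (62.0000 − 24.0000) = 3.16667.
After k=1: 9910.00.
Order-2 term: −1/720 · (0.00000 − 0.00000) = 0.00000.
After k=2: 9910.00.
Order-3 term: 1/30240 · (0.00000 − 0.00000) = 0.00000.
After k=3: 9910.00.
Order-4 term: −1/1209600 · (0.00000 − 0.00000) = 0.00000.

S_4 ≈ 9910.00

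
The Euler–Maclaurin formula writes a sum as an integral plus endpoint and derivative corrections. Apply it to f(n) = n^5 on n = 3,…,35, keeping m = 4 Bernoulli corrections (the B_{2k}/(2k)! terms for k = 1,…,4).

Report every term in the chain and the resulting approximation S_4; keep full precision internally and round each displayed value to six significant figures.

Integral: ∫_3^35 x^5 dx = 3.06377e+08.
½[f(3) + f(35)] = ½[243.000 + 5.25219e+07] = 2.62611e+07.
Running total after boundary: 3.32639e+08.
Correction k=1: B_{2}/2! · (f^{(1)}(35) − f^{(1)}(3)) = 1/12 · (7.50312e+06 − 405.000) = 625227.
Running total after k=1: 3.33264e+08.
Correction k=2: B_{4}/4! · (f^{(3)}(35) − f^{(3)}(3)) = −1/720 · (73500.0 − 540.000) = -101.333.
Running total after k=2: 3.33264e+08.
Correction k=3: B_{6}/6! · (f^{(5)}(35) − f^{(5)}(3)) = 1/30240 · (120.000 − 120.000) = 0.00000.
Running total after k=3: 3.33264e+08.
Correction k=4: B_{8}/8! · (f^{(7)}(35) − f^{(7)}(3)) = −1/1209600 · (0.00000 − 0.00000) = 0.00000.

S_4 ≈ 3.33264e+08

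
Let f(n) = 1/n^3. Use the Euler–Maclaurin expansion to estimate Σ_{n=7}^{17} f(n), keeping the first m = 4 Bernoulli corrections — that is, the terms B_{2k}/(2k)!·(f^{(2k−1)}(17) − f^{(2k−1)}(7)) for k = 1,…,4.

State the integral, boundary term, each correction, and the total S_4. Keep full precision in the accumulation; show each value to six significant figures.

S_4 ≈ 0.0101339

∫_7^17 1/x^3 dx evaluates to 0.00847398.
Endpoint term: (f(7) + f(17))/2 = (0.00291545 + 0.000203542)/2 = 0.00155950.
Integral + boundary = 0.0100335.
Correction k=1: B_{2}/2! · (f^{(1)}(17) − f^{(1)}(7)) = 1/12 · (-3.59191e-05 − (-0.00124948)) = 0.000101130.
Running total after k=1: 0.0101346.
Correction k=2: B_{4}/4! · (f^{(3)}(17) − f^{(3)}(7)) = −1/720 · (-2.48575e-06 − (-0.000509992)) = -7.04869e-07.
Running total after k=2: 0.0101339.
Correction k=3: B_{6}/6! · (f^{(5)}(17) − f^{(5)}(7)) = 1/30240 · (-3.61251e-07 − (-0.000437136)) = 1.44436e-08.
Running total after k=3: 0.0101339.
Correction k=4: B_{8}/8! · (f^{(7)}(17) − f^{(7)}(7)) = −1/1209600 · (-9.00003e-08 − (-0.000642322)) = -5.30946e-10.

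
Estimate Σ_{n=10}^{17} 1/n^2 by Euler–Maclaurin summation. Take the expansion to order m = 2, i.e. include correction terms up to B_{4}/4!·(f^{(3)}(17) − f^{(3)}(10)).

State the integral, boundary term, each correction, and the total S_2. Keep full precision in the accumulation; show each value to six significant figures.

S_2 ≈ 0.0480390

The integral term ∫_10^17 1/x^2 dx = 0.0411765.
Boundary: ½(f(10) + f(17)) = ½(0.0100000 + 0.00346021) = 0.00673010.
So far: 0.0479066.
Order-1 term: 1/12 · (-0.000407083 − (-0.00200000)) = 0.000132743.
Running total after k=1: 0.0480393.
Order-2 term: −1/720 · (-1.69031e-05 − (-0.000240000)) = -3.09857e-07.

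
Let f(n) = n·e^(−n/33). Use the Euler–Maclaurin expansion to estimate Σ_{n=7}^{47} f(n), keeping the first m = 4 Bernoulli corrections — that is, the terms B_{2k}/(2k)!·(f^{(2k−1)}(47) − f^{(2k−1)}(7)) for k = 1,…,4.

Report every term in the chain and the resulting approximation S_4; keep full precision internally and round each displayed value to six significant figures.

The integral term ∫_7^47 x·e^(−x/33) dx = 432.280.
½[f(7) + f(47)] = ½[5.66207 + 11.3125] = 8.48727.
Integral + boundary = 440.768.
Order-1 term: 1/12 · (-0.102111 − 0.637289) = -0.0616167.
Partial sum through k=1: 440.706.
Order-2 term: −1/720 · (0.000348274 − 0.00207073) = 2.39230e-06.
Partial sum through k=2: 440.706.
Order-3 term: 1/30240 · (7.25724e-07 − 3.26561e-06) = -8.39909e-11.
Partial sum through k=3: 440.706.
Order-4 term: −1/1209600 · (1.03915e-09 − 4.25135e-09) = 2.65559e-15.

S_4 ≈ 440.706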